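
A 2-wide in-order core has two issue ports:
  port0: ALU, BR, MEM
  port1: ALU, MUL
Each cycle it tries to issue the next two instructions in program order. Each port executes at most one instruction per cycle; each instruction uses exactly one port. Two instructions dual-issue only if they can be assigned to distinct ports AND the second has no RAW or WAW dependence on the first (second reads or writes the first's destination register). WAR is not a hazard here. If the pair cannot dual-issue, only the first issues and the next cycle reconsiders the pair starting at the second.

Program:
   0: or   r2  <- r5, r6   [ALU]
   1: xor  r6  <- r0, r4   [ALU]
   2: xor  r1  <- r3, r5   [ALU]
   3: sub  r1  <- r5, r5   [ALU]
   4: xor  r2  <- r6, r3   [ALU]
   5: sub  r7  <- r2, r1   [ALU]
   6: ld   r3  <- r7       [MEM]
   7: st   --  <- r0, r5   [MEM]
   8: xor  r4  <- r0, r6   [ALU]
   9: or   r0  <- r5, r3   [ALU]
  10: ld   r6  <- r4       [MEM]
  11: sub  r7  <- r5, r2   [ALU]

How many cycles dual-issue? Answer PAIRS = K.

PAIRS = 4

  cy0 -> i0+i1 (or.ALU xor.ALU) dual
  cy1 -> i2 (xor.ALU) WAW r1
  cy2 -> i3+i4 (sub.ALU xor.ALU) dual
  cy3 -> i5 (sub.ALU) RAW r7
  cy4 -> i6 (ld.MEM) no-port MEM/MEM
  cy5 -> i7+i8 (st.MEM xor.ALU) dual
  cy6 -> i9+i10 (or.ALU ld.MEM) dual
  cy7 -> i11 (sub.ALU) tail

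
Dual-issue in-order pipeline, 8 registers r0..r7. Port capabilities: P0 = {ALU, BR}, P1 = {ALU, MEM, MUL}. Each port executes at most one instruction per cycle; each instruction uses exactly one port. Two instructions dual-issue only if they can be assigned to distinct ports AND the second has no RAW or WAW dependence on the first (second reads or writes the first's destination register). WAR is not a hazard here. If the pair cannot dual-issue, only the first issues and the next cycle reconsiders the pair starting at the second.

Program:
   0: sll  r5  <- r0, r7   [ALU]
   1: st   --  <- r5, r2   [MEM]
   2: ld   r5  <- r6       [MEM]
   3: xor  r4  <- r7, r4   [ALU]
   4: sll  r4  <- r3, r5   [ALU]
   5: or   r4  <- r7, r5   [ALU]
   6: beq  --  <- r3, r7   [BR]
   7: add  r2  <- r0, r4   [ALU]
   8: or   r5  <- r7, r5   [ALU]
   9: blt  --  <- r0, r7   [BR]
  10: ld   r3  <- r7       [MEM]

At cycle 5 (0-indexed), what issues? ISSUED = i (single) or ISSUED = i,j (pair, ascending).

0. sll.ALU @i0  | RAW r5
1. st.MEM @i1  | no-port MEM/MEM
2. ld.MEM;xor.ALU @i2+i3  | 2-wide
3. sll.ALU @i4  | WAW r4
4. or.ALU;beq.BR @i5+i6  | 2-wide
5. add.ALU;or.ALU @i7+i8  | 2-wide
6. blt.BR;ld.MEM @i9+i10  | 2-wide

ISSUED = 7,8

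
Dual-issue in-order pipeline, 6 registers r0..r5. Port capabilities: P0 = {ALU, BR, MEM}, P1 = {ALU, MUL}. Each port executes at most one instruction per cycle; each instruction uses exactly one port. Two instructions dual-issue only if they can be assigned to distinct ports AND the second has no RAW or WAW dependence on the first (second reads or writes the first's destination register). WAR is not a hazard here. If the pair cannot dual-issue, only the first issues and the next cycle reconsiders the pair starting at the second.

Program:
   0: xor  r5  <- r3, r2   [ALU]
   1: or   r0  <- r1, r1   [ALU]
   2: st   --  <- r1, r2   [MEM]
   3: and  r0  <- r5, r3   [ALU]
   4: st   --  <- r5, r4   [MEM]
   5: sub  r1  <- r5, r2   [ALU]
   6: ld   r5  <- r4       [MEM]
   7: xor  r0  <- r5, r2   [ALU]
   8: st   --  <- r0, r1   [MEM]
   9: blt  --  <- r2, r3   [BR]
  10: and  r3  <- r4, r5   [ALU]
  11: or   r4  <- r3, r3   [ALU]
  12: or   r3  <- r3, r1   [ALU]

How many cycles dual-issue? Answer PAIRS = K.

PAIRS = 5

c0: i0+i1 xor or  2-wide
c1: i2+i3 st and  2-wide
c2: i4+i5 st sub  2-wide
c3: i6 ld  RAW r5
c4: i7 xor  RAW r0
c5: i8 st  no-port MEM/BR
c6: i9+i10 blt and  2-wide
c7: i11+i12 or or  2-wide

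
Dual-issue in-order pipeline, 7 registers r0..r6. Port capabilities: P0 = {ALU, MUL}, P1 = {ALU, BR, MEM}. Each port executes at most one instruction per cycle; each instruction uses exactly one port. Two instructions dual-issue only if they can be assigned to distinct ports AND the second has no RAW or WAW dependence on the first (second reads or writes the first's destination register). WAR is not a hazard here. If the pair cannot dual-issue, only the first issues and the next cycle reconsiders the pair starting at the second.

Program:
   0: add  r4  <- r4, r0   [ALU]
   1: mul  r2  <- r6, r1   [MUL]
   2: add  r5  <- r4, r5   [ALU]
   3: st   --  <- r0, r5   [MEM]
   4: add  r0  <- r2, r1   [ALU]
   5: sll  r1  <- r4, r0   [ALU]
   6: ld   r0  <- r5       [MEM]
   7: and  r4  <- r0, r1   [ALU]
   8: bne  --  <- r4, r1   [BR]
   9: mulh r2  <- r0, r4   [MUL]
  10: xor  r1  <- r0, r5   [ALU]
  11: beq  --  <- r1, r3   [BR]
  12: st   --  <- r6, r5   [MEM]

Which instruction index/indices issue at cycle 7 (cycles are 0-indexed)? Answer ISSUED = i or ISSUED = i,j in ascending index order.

0. add;mul @i0+i1  | dual
1. add @i2  | RAW r5
2. st;add @i3+i4  | dual
3. sll;ld @i5+i6  | dual
4. and @i7  | RAW r4
5. bne;mulh @i8+i9  | dual
6. xor @i10  | RAW r1
7. beq @i11  | no-port BR/MEM
8. st @i12  | tail

ISSUED = 11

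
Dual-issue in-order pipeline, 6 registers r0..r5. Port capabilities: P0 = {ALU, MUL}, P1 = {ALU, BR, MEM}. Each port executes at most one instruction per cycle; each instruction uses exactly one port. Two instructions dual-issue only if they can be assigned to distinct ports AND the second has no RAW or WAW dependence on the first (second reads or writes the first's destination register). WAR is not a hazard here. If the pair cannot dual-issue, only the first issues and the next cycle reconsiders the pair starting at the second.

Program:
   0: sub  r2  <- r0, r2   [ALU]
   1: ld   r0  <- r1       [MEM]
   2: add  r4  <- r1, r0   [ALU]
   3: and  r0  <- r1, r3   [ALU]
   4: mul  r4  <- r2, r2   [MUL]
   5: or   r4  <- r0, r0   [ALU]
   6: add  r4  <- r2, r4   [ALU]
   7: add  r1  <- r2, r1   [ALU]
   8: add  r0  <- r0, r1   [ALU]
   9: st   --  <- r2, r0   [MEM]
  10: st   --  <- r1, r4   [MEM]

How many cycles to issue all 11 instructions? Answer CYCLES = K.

  cy0 -> i0&i1 (sub+ld) 2-wide
  cy1 -> i2&i3 (add+and) 2-wide
  cy2 -> i4 (mul) WAW r4
  cy3 -> i5 (or) RAW+WAW r4
  cy4 -> i6&i7 (add+add) 2-wide
  cy5 -> i8 (add) RAW r0
  cy6 -> i9 (st) no-port MEM/MEM
  cy7 -> i10 (st) tail

CYCLES = 8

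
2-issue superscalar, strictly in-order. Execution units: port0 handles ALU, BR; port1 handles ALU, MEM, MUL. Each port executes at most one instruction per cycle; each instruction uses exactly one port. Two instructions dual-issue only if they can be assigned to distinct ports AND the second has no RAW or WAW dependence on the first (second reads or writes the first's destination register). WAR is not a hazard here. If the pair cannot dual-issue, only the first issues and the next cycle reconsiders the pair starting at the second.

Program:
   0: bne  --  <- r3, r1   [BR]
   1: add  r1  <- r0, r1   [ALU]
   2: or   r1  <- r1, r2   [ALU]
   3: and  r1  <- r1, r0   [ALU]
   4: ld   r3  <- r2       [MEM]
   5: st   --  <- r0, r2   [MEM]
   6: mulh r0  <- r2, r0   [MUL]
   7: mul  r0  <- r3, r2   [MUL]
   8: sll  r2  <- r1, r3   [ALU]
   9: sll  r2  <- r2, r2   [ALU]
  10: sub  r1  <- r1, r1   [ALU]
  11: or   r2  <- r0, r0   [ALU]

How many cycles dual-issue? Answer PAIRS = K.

0. bne;add @i0+i1  | pair
1. or @i2  | RAW+WAW r1
2. and;ld @i3+i4  | pair
3. st @i5  | no-port MEM/MUL
4. mulh @i6  | no-port MUL/MUL
5. mul;sll @i7+i8  | pair
6. sll;sub @i9+i10  | pair
7. or @i11  | tail

PAIRS = 4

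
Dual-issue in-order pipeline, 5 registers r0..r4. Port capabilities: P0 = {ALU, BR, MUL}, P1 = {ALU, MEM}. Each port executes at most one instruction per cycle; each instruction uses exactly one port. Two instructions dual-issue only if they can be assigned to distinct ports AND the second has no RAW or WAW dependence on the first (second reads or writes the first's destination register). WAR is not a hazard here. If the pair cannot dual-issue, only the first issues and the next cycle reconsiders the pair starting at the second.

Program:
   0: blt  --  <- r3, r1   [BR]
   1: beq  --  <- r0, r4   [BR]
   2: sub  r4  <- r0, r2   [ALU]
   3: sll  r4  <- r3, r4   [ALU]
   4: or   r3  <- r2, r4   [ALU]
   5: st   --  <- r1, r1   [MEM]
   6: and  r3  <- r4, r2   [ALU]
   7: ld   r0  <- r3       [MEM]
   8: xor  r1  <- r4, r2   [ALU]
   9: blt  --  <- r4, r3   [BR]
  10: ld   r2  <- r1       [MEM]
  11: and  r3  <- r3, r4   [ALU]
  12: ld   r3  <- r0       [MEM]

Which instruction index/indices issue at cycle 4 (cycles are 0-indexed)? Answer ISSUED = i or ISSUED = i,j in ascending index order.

ISSUED = 6

  cy0 -> i0 (blt.BR) no-port BR/BR
  cy1 -> i1,i2 (beq.BR/sub.ALU) 2-wide
  cy2 -> i3 (sll.ALU) RAW r4
  cy3 -> i4,i5 (or.ALU/st.MEM) 2-wide
  cy4 -> i6 (and.ALU) RAW r3
  cy5 -> i7,i8 (ld.MEM/xor.ALU) 2-wide
  cy6 -> i9,i10 (blt.BR/ld.MEM) 2-wide
  cy7 -> i11 (and.ALU) WAW r3
  cy8 -> i12 (ld.MEM) tail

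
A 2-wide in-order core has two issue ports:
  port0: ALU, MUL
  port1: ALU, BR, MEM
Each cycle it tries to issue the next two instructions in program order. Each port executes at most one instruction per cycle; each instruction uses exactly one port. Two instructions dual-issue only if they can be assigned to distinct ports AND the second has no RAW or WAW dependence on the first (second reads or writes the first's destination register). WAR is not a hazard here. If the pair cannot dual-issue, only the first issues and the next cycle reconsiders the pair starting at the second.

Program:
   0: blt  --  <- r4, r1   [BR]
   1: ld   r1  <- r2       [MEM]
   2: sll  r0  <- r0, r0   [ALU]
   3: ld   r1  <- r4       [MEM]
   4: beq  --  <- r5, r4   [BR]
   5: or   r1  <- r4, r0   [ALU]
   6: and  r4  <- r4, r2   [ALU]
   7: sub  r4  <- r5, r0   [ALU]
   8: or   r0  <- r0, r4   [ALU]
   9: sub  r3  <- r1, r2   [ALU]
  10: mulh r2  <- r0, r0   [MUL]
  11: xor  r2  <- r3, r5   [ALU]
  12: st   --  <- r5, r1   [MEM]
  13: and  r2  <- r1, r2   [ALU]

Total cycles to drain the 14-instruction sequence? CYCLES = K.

t=0 i0:blt ; no-port BR/MEM
t=1 i1,i2:ld sll ; dual
t=2 i3:ld ; no-port MEM/BR
t=3 i4,i5:beq or ; dual
t=4 i6:and ; WAW r4
t=5 i7:sub ; RAW r4
t=6 i8,i9:or sub ; dual
t=7 i10:mulh ; WAW r2
t=8 i11,i12:xor st ; dual
t=9 i13:and ; tail

CYCLES = 10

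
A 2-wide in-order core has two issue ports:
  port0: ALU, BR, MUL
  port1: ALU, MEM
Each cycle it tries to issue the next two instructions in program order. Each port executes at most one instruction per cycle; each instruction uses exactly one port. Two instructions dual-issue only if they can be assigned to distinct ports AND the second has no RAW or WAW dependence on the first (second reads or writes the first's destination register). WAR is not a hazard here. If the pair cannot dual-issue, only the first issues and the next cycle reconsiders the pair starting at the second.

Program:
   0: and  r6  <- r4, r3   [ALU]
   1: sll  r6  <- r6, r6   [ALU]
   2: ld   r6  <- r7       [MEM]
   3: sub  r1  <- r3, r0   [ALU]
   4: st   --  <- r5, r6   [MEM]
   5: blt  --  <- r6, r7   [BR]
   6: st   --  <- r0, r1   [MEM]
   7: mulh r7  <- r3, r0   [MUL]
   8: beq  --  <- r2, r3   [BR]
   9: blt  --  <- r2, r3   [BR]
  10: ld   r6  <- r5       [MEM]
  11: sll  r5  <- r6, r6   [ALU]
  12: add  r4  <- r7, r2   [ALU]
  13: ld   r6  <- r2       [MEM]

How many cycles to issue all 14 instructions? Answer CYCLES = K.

c0: i0 and.ALU  RAW+WAW r6
c1: i1 sll.ALU  WAW r6
c2: i2/i3 ld.MEM+sub.ALU  2-wide
c3: i4/i5 st.MEM+blt.BR  2-wide
c4: i6/i7 st.MEM+mulh.MUL  2-wide
c5: i8 beq.BR  no-port BR/BR
c6: i9/i10 blt.BR+ld.MEM  2-wide
c7: i11/i12 sll.ALU+add.ALU  2-wide
c8: i13 ld.MEM  tail

CYCLES = 9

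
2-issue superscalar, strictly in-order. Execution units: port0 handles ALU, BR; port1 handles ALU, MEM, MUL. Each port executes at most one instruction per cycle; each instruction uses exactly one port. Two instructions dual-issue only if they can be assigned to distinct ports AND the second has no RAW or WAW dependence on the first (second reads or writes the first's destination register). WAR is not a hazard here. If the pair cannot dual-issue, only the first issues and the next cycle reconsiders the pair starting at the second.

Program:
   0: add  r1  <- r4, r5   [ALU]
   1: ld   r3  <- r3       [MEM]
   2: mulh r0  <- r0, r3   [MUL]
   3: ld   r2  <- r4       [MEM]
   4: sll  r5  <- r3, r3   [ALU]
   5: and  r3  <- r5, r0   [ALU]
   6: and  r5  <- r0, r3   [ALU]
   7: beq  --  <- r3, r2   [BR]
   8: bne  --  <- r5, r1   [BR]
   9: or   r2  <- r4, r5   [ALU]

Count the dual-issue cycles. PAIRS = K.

c0: i0/i1 add.ALU+ld.MEM  dual
c1: i2 mulh.MUL  no-port MUL/MEM
c2: i3/i4 ld.MEM+sll.ALU  dual
c3: i5 and.ALU  RAW r3
c4: i6/i7 and.ALU+beq.BR  dual
c5: i8/i9 bne.BR+or.ALU  dual

PAIRS = 4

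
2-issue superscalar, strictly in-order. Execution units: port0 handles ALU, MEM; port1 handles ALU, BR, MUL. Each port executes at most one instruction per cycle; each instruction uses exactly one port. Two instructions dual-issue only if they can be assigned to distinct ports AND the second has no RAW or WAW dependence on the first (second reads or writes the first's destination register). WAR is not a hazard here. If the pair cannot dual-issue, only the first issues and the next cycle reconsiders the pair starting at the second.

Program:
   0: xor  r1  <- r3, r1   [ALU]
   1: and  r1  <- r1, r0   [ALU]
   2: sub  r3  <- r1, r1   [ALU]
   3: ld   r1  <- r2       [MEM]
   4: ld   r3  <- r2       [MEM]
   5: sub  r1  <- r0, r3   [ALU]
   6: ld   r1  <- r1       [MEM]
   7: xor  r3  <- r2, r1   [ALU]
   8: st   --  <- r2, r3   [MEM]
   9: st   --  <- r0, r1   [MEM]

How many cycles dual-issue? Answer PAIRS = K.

PAIRS = 1

[0] i0  xor  -- RAW+WAW r1
[1] i1  and  -- RAW r1
[2] i2+i3  sub+ld  -- dual
[3] i4  ld  -- RAW r3
[4] i5  sub  -- RAW+WAW r1
[5] i6  ld  -- RAW r1
[6] i7  xor  -- RAW r3
[7] i8  st  -- no-port MEM/MEM
[8] i9  st  -- tail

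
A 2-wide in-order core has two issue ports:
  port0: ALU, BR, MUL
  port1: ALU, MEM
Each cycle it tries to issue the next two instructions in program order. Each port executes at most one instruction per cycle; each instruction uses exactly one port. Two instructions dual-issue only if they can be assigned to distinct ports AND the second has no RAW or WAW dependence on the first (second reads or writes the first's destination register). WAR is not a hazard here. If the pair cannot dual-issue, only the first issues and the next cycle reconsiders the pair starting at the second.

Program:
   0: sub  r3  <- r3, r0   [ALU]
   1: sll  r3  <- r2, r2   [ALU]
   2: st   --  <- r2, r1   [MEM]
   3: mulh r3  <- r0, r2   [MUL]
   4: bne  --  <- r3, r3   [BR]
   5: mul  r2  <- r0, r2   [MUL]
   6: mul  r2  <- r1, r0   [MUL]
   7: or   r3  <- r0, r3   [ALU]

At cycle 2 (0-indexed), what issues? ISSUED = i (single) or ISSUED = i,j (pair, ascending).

  cy0 -> i0 (sub.ALU) WAW r3
  cy1 -> i1/i2 (sll.ALU;st.MEM) 2-wide
  cy2 -> i3 (mulh.MUL) no-port MUL/BR
  cy3 -> i4 (bne.BR) no-port BR/MUL
  cy4 -> i5 (mul.MUL) no-port MUL/MUL
  cy5 -> i6/i7 (mul.MUL;or.ALU) 2-wide

ISSUED = 3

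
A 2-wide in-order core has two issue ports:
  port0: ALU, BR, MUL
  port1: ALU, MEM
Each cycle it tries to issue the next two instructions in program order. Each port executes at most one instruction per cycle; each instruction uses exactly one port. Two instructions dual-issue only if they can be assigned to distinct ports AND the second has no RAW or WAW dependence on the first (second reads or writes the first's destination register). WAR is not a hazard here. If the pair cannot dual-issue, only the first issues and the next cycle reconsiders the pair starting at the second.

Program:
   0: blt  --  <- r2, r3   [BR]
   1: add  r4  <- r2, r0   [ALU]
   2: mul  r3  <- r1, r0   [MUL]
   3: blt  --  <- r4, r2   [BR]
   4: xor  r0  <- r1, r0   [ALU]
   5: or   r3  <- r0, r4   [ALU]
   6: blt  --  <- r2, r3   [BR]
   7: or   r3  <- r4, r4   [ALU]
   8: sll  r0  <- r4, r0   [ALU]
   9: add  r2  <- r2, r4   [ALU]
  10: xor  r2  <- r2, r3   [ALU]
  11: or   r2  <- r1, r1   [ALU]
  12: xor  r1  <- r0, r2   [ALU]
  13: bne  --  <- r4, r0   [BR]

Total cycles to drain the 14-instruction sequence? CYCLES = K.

0. blt.BR add.ALU @i0&i1  | dual
1. mul.MUL @i2  | no-port MUL/BR
2. blt.BR xor.ALU @i3&i4  | dual
3. or.ALU @i5  | RAW r3
4. blt.BR or.ALU @i6&i7  | dual
5. sll.ALU add.ALU @i8&i9  | dual
6. xor.ALU @i10  | WAW r2
7. or.ALU @i11  | RAW r2
8. xor.ALU bne.BR @i12&i13  | dual

CYCLES = 9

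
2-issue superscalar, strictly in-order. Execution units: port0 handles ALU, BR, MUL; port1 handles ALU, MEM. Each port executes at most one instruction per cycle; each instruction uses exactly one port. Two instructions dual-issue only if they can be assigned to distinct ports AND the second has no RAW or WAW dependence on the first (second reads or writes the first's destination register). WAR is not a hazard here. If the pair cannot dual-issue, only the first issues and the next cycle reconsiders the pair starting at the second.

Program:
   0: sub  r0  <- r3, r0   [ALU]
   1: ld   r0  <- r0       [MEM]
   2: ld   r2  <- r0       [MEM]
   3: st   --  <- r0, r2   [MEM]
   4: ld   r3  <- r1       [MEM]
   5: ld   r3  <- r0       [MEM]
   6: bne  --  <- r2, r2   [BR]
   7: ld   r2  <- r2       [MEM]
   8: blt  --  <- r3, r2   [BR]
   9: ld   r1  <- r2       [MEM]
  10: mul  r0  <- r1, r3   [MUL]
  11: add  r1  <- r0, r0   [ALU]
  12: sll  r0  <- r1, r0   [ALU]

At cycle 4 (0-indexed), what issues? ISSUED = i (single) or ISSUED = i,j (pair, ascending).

  cy0 -> i0 (sub) RAW+WAW r0
  cy1 -> i1 (ld) no-port MEM/MEM
  cy2 -> i2 (ld) no-port MEM/MEM
  cy3 -> i3 (st) no-port MEM/MEM
  cy4 -> i4 (ld) no-port MEM/MEM
  cy5 -> i5&i6 (ld+bne) dual
  cy6 -> i7 (ld) RAW r2
  cy7 -> i8&i9 (blt+ld) dual
  cy8 -> i10 (mul) RAW r0
  cy9 -> i11 (add) RAW r1
  cy10 -> i12 (sll) tail

ISSUED = 4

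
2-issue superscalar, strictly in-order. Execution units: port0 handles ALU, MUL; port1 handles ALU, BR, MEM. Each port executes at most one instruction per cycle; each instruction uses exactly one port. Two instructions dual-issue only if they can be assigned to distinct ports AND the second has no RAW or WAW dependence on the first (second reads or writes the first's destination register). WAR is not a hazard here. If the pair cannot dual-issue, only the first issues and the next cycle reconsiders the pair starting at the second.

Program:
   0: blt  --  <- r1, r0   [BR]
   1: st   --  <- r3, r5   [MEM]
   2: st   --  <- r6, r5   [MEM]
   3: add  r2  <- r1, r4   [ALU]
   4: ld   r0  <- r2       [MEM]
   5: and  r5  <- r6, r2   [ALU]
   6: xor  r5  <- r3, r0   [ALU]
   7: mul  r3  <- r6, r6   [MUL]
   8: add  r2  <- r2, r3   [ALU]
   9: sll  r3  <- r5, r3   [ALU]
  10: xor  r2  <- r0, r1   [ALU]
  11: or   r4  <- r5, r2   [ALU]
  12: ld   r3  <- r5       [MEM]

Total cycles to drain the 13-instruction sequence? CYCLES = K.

CYCLES = 8

t=0 i0:blt ; no-port BR/MEM
t=1 i1:st ; no-port MEM/MEM
t=2 i2/i3:st;add ; pair
t=3 i4/i5:ld;and ; pair
t=4 i6/i7:xor;mul ; pair
t=5 i8/i9:add;sll ; pair
t=6 i10:xor ; RAW r2
t=7 i11/i12:or;ld ; pair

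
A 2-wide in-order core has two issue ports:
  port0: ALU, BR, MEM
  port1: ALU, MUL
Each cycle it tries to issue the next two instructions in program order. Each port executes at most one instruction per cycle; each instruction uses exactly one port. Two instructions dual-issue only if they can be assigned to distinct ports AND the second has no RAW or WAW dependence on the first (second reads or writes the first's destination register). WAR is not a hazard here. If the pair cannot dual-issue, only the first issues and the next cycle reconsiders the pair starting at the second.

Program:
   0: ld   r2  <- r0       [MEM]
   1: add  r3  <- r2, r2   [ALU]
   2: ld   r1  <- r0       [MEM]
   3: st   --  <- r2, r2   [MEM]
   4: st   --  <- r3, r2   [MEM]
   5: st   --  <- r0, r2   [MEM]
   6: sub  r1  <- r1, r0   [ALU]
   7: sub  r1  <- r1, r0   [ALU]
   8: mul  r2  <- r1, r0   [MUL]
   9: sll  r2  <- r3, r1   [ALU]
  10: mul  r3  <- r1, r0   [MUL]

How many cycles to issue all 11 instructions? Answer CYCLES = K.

CYCLES = 8

c0: i0 ld.MEM  RAW r2
c1: i1/i2 add.ALU ld.MEM  pair
c2: i3 st.MEM  no-port MEM/MEM
c3: i4 st.MEM  no-port MEM/MEM
c4: i5/i6 st.MEM sub.ALU  pair
c5: i7 sub.ALU  RAW r1
c6: i8 mul.MUL  WAW r2
c7: i9/i10 sll.ALU mul.MUL  pair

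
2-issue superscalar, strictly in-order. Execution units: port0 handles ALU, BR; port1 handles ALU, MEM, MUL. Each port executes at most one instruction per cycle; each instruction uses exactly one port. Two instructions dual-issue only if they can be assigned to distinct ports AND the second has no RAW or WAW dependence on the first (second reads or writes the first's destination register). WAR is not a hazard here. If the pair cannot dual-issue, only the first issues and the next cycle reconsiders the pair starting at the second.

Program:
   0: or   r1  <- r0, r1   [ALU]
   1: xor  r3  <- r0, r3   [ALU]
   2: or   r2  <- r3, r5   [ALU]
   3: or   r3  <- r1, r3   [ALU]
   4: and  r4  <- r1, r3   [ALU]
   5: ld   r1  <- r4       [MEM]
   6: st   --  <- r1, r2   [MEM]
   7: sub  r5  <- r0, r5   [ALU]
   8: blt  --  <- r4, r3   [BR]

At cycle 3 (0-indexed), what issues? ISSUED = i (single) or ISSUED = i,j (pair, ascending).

#0 head=0: or+xor i0,i1 pair
#1 head=2: or+or i2,i3 pair
#2 head=4: and i4 RAW r4
#3 head=5: ld i5 no-port MEM/MEM
#4 head=6: st+sub i6,i7 pair
#5 head=8: blt i8 tail

ISSUED = 5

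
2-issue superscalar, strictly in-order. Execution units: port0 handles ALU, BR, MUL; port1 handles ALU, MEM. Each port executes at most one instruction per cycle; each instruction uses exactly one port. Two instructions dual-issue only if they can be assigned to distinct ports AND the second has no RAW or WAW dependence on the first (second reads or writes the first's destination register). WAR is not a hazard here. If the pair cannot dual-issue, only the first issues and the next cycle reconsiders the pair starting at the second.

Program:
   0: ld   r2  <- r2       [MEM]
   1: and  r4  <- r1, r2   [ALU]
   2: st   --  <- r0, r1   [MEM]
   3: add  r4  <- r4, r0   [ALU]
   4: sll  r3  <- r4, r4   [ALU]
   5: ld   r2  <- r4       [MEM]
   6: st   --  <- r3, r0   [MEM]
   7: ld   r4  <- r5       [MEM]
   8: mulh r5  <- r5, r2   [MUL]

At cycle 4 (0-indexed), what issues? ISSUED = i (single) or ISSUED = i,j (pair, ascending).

ISSUED = 6

t=0 i0:ld.MEM ; RAW r2
t=1 i1+i2:and.ALU/st.MEM ; 2-wide
t=2 i3:add.ALU ; RAW r4
t=3 i4+i5:sll.ALU/ld.MEM ; 2-wide
t=4 i6:st.MEM ; no-port MEM/MEM
t=5 i7+i8:ld.MEM/mulh.MUL ; 2-wide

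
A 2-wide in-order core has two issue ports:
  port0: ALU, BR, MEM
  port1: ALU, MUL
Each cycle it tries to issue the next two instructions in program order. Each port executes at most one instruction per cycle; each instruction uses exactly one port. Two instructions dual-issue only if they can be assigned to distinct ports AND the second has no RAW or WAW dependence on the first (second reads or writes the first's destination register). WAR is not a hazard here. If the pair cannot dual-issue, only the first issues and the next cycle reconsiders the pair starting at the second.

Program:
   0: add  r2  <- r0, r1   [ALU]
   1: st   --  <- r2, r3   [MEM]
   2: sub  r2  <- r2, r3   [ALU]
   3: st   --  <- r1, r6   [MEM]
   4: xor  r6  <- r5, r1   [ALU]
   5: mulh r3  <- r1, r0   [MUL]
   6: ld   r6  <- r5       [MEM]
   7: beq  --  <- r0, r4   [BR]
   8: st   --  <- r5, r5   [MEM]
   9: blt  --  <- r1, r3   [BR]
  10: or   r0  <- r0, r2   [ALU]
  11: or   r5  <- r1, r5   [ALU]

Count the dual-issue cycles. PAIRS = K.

0. add @i0  | RAW r2
1. st+sub @i1,i2  | 2-wide
2. st+xor @i3,i4  | 2-wide
3. mulh+ld @i5,i6  | 2-wide
4. beq @i7  | no-port BR/MEM
5. st @i8  | no-port MEM/BR
6. blt+or @i9,i10  | 2-wide
7. or @i11  | tail

PAIRS = 4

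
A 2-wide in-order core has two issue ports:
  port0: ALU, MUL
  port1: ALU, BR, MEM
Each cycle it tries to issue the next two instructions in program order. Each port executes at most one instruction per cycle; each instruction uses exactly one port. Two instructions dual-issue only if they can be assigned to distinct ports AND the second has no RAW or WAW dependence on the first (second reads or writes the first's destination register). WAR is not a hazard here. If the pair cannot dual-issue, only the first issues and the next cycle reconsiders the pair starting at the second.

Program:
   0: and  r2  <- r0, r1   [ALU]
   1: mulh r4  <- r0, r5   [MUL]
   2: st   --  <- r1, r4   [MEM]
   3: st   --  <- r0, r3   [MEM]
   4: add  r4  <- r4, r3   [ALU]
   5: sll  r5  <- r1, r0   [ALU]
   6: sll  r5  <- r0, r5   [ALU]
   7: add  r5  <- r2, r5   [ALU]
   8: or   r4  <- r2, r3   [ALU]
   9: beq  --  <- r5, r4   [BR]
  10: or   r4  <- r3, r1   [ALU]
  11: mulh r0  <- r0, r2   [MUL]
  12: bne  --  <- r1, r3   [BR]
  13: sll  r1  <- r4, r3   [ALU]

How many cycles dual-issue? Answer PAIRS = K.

PAIRS = 5

c0: i0/i1 and.ALU+mulh.MUL  2-wide
c1: i2 st.MEM  no-port MEM/MEM
c2: i3/i4 st.MEM+add.ALU  2-wide
c3: i5 sll.ALU  RAW+WAW r5
c4: i6 sll.ALU  RAW+WAW r5
c5: i7/i8 add.ALU+or.ALU  2-wide
c6: i9/i10 beq.BR+or.ALU  2-wide
c7: i11/i12 mulh.MUL+bne.BR  2-wide
c8: i13 sll.ALU  tail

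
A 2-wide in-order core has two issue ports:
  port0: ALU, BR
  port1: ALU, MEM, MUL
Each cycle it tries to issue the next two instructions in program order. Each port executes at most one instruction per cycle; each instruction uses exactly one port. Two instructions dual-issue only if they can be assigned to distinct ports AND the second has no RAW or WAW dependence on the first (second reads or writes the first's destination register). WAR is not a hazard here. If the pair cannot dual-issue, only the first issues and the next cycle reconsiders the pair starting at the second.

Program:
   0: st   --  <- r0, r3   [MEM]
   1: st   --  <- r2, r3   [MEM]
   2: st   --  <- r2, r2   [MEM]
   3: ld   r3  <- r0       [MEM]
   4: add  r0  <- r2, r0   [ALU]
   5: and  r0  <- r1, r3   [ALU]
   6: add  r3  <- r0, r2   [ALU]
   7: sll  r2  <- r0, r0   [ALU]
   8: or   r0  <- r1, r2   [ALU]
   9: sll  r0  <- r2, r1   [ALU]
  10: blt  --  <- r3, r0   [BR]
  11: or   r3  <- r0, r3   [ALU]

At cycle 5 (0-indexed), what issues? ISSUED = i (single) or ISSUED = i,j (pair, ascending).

ISSUED = 6,7

0. st @i0  | no-port MEM/MEM
1. st @i1  | no-port MEM/MEM
2. st @i2  | no-port MEM/MEM
3. ld;add @i3&i4  | dual
4. and @i5  | RAW r0
5. add;sll @i6&i7  | dual
6. or @i8  | WAW r0
7. sll @i9  | RAW r0
8. blt;or @i10&i11  | dual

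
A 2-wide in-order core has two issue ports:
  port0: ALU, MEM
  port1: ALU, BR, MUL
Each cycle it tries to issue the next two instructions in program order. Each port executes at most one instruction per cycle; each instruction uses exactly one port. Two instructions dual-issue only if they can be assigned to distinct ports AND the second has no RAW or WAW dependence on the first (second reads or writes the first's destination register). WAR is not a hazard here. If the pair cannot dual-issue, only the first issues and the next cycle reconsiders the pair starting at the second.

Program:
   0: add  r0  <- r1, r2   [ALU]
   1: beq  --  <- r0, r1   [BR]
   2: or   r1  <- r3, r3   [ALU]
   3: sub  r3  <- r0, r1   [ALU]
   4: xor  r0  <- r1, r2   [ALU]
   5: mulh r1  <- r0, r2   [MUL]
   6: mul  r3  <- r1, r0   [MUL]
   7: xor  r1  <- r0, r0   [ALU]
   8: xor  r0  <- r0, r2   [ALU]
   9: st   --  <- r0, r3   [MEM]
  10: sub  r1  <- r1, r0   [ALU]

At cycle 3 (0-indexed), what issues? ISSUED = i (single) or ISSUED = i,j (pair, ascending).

ISSUED = 5

0. add.ALU @i0  | RAW r0
1. beq.BR or.ALU @i1,i2  | 2-wide
2. sub.ALU xor.ALU @i3,i4  | 2-wide
3. mulh.MUL @i5  | no-port MUL/MUL
4. mul.MUL xor.ALU @i6,i7  | 2-wide
5. xor.ALU @i8  | RAW r0
6. st.MEM sub.ALU @i9,i10  | 2-wide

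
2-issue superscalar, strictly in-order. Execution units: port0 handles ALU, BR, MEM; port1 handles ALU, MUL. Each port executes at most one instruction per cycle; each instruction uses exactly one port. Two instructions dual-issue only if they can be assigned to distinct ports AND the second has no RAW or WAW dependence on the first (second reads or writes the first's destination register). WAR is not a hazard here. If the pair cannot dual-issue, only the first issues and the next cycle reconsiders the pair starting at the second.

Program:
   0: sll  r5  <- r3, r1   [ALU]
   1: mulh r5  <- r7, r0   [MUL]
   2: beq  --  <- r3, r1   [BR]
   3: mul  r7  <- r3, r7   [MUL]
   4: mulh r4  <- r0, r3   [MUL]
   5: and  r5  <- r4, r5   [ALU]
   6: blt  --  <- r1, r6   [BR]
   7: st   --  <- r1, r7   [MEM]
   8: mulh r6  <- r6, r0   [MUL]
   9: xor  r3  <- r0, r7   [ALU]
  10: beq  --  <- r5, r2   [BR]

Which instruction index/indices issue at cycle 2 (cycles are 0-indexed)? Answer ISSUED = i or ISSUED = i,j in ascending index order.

ISSUED = 3

t=0 i0:sll.ALU ; WAW r5
t=1 i1+i2:mulh.MUL;beq.BR ; dual
t=2 i3:mul.MUL ; no-port MUL/MUL
t=3 i4:mulh.MUL ; RAW r4
t=4 i5+i6:and.ALU;blt.BR ; dual
t=5 i7+i8:st.MEM;mulh.MUL ; dual
t=6 i9+i10:xor.ALU;beq.BR ; dual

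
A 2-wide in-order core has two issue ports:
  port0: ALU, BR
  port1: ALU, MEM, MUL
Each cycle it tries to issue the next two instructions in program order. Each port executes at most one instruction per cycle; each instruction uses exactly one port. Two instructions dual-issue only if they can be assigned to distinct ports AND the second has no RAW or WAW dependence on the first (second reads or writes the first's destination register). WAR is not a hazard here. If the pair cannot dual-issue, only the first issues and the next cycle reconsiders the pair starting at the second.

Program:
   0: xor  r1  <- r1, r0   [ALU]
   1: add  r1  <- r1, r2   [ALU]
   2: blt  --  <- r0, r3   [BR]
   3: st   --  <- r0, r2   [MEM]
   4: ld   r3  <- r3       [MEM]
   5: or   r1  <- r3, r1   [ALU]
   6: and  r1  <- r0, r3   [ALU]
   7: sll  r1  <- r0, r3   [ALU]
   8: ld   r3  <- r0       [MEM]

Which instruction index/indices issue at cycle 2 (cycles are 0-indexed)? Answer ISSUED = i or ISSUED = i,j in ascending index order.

t=0 i0:xor.ALU ; RAW+WAW r1
t=1 i1+i2:add.ALU+blt.BR ; dual
t=2 i3:st.MEM ; no-port MEM/MEM
t=3 i4:ld.MEM ; RAW r3
t=4 i5:or.ALU ; WAW r1
t=5 i6:and.ALU ; WAW r1
t=6 i7+i8:sll.ALU+ld.MEM ; dual

ISSUED = 3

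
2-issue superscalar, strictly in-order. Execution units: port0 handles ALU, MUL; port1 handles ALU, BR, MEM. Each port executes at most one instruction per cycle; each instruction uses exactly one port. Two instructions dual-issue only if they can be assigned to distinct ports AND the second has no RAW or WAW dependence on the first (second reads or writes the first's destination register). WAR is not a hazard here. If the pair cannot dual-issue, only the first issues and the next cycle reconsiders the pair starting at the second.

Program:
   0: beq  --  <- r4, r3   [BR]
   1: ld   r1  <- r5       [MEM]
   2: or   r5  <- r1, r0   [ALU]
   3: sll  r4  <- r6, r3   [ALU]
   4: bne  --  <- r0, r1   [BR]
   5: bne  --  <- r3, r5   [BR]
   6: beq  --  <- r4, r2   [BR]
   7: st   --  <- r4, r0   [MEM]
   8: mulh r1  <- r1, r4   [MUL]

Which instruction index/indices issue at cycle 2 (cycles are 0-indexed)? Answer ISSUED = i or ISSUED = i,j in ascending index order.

ISSUED = 2,3

[0] i0  beq.BR  -- no-port BR/MEM
[1] i1  ld.MEM  -- RAW r1
[2] i2&i3  or.ALU+sll.ALU  -- dual
[3] i4  bne.BR  -- no-port BR/BR
[4] i5  bne.BR  -- no-port BR/BR
[5] i6  beq.BR  -- no-port BR/MEM
[6] i7&i8  st.MEM+mulh.MUL  -- dual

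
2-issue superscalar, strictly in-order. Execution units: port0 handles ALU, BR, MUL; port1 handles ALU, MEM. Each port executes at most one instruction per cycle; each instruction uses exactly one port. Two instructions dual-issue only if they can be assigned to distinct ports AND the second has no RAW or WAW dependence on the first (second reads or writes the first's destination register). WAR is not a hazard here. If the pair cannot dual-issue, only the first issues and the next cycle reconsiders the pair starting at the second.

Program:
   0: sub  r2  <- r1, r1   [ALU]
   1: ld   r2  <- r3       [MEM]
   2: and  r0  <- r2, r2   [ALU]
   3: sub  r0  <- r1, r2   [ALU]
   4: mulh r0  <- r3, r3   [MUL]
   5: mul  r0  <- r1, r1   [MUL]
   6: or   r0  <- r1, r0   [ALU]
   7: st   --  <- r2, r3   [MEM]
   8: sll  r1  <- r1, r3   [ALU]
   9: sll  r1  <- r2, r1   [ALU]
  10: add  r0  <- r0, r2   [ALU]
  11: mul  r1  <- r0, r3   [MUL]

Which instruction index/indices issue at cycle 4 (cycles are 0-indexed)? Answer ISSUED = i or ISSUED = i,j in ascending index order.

ISSUED = 4

c0: i0 sub.ALU  WAW r2
c1: i1 ld.MEM  RAW r2
c2: i2 and.ALU  WAW r0
c3: i3 sub.ALU  WAW r0
c4: i4 mulh.MUL  no-port MUL/MUL
c5: i5 mul.MUL  RAW+WAW r0
c6: i6/i7 or.ALU;st.MEM  dual
c7: i8 sll.ALU  RAW+WAW r1
c8: i9/i10 sll.ALU;add.ALU  dual
c9: i11 mul.MUL  tail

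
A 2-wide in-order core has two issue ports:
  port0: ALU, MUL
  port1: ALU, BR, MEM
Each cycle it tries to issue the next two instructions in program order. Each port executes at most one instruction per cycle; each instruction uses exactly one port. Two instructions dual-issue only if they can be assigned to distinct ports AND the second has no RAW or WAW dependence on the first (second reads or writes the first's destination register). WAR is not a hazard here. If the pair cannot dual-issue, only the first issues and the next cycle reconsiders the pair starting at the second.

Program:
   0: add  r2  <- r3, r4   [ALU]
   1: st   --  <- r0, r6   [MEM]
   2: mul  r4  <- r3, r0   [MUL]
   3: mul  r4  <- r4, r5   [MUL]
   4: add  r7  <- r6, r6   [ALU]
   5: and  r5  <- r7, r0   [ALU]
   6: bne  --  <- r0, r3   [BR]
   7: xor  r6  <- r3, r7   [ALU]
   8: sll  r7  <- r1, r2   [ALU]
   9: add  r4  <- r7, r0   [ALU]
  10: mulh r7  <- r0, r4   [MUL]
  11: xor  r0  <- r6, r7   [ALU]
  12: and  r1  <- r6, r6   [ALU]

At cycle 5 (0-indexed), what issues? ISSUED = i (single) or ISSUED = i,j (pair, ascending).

ISSUED = 9

#0 head=0: add.ALU;st.MEM i0/i1 2-wide
#1 head=2: mul.MUL i2 no-port MUL/MUL
#2 head=3: mul.MUL;add.ALU i3/i4 2-wide
#3 head=5: and.ALU;bne.BR i5/i6 2-wide
#4 head=7: xor.ALU;sll.ALU i7/i8 2-wide
#5 head=9: add.ALU i9 RAW r4
#6 head=10: mulh.MUL i10 RAW r7
#7 head=11: xor.ALU;and.ALU i11/i12 2-wide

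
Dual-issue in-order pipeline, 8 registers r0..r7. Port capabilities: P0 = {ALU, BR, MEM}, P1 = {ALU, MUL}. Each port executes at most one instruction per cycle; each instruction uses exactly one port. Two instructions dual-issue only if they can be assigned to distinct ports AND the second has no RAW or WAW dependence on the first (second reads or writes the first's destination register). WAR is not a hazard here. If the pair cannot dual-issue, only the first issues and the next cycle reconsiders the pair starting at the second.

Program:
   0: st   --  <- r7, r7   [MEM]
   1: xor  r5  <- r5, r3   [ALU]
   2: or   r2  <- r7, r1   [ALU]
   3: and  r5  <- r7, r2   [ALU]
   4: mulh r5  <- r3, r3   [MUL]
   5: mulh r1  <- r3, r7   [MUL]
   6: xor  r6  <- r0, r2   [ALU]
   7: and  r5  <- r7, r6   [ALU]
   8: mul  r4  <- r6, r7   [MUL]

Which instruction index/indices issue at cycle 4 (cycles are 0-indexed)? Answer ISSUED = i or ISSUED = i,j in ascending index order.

ISSUED = 5,6

0. st xor @i0&i1  | pair
1. or @i2  | RAW r2
2. and @i3  | WAW r5
3. mulh @i4  | no-port MUL/MUL
4. mulh xor @i5&i6  | pair
5. and mul @i7&i8  | pair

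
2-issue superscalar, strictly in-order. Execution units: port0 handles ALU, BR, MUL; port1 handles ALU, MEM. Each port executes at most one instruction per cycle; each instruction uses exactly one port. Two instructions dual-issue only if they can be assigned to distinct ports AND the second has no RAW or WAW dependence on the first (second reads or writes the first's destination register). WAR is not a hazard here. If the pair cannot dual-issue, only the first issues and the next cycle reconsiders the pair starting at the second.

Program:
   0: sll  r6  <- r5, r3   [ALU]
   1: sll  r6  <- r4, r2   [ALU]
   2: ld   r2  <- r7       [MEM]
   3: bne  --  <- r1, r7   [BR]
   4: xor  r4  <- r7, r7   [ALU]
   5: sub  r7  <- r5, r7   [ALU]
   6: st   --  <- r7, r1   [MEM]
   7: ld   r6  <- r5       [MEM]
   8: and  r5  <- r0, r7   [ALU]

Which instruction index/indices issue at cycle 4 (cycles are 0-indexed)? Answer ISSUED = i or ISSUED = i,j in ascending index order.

c0: i0 sll  WAW r6
c1: i1+i2 sll+ld  2-wide
c2: i3+i4 bne+xor  2-wide
c3: i5 sub  RAW r7
c4: i6 st  no-port MEM/MEM
c5: i7+i8 ld+and  2-wide

ISSUED = 6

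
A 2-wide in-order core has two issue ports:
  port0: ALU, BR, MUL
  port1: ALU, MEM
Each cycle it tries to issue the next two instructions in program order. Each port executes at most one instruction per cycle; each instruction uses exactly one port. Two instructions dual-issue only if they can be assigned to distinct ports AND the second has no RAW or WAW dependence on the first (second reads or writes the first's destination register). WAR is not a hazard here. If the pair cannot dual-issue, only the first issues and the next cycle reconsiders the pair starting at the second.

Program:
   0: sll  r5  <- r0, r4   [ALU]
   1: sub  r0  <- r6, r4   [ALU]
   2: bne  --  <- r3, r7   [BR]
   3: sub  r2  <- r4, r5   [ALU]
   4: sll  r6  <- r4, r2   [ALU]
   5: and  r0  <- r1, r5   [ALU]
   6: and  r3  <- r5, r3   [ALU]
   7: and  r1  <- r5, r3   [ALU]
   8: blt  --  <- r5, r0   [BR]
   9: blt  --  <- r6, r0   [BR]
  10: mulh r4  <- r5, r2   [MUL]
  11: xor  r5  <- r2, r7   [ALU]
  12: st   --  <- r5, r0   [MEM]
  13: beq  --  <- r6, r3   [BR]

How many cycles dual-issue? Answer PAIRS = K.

0. sll+sub @i0,i1  | 2-wide
1. bne+sub @i2,i3  | 2-wide
2. sll+and @i4,i5  | 2-wide
3. and @i6  | RAW r3
4. and+blt @i7,i8  | 2-wide
5. blt @i9  | no-port BR/MUL
6. mulh+xor @i10,i11  | 2-wide
7. st+beq @i12,i13  | 2-wide

PAIRS = 6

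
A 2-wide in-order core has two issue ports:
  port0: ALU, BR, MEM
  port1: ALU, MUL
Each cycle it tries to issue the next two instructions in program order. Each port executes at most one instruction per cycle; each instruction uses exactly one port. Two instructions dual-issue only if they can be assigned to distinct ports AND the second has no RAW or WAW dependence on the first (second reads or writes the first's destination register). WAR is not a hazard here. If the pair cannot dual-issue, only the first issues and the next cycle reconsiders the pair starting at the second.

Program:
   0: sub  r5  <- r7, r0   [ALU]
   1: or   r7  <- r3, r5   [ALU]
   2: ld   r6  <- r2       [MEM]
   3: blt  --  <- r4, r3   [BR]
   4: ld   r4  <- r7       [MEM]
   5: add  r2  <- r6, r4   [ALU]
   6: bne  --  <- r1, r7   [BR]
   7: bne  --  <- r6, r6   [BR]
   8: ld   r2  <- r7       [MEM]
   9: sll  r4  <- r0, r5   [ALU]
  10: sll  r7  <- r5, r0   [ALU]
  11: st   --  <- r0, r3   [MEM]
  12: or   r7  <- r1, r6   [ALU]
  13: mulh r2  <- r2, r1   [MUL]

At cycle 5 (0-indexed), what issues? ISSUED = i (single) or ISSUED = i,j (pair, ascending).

#0 head=0: sub.ALU i0 RAW r5
#1 head=1: or.ALU;ld.MEM i1,i2 2-wide
#2 head=3: blt.BR i3 no-port BR/MEM
#3 head=4: ld.MEM i4 RAW r4
#4 head=5: add.ALU;bne.BR i5,i6 2-wide
#5 head=7: bne.BR i7 no-port BR/MEM
#6 head=8: ld.MEM;sll.ALU i8,i9 2-wide
#7 head=10: sll.ALU;st.MEM i10,i11 2-wide
#8 head=12: or.ALU;mulh.MUL i12,i13 2-wide

ISSUED = 7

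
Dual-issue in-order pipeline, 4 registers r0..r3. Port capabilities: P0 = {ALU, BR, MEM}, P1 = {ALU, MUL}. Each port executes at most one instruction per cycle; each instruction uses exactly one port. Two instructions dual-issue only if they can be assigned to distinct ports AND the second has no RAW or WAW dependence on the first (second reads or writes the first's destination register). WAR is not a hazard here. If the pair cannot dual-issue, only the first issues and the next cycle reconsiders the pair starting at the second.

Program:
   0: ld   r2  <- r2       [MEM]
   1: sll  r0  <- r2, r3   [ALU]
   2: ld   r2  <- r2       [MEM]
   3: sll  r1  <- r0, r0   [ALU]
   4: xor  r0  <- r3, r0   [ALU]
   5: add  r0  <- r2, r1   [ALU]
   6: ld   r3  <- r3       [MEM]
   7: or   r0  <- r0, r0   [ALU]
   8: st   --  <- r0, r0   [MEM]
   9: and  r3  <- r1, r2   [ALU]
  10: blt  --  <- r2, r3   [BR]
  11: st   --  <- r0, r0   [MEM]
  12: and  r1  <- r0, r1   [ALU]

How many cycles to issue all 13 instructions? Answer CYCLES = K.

CYCLES = 8

0. ld.MEM @i0  | RAW r2
1. sll.ALU;ld.MEM @i1,i2  | dual
2. sll.ALU;xor.ALU @i3,i4  | dual
3. add.ALU;ld.MEM @i5,i6  | dual
4. or.ALU @i7  | RAW r0
5. st.MEM;and.ALU @i8,i9  | dual
6. blt.BR @i10  | no-port BR/MEM
7. st.MEM;and.ALU @i11,i12  | dual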